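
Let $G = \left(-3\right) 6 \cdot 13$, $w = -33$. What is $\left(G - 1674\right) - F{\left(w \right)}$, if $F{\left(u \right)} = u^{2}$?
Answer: $-2997$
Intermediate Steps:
$G = -234$ ($G = \left(-18\right) 13 = -234$)
$\left(G - 1674\right) - F{\left(w \right)} = \left(-234 - 1674\right) - \left(-33\right)^{2} = \left(-234 - 1674\right) - 1089 = -1908 - 1089 = -2997$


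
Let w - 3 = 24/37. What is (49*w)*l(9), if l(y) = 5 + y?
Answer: 92610/37 ≈ 2503.0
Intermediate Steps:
w = 135/37 (w = 3 + 24/37 = 135/37 ≈ 3.6486)
(49*w)*l(9) = (49*(135/37))*(5 + 9) = (6615/37)*14 = 92610/37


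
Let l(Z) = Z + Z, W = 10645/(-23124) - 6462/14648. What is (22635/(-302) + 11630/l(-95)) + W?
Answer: -4162363921054/30368396559 ≈ -137.06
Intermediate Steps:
W = -19084703/21170022 (W = 10645*(-1/23124) - 6462*1/14648 = -10645/23124 - 3231/7324 = -19084703/21170022 ≈ -0.90150)
l(Z) = 2*Z
(22635/(-302) + 11630/l(-95)) + W = (22635/(-302) + 11630/((2*(-95)))) - 19084703/21170022 = (22635*(-1/302) + 11630/(-190)) - 19084703/21170022 = (-22635/302 + 11630*(-1/190)) - 19084703/21170022 = (-22635/302 - 1163/19) - 19084703/21170022 = -781291/5738 - 19084703/21170022 = -4162363921054/30368396559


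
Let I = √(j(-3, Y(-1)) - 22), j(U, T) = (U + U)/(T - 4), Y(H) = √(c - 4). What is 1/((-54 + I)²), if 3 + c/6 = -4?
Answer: (54 - √2*√((41 - 11*I*√46)/(-4 + I*√46)))⁻² ≈ 0.00033626 + 5.8415e-5*I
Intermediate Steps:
c = -42 (c = -18 + 6*(-4) = -18 - 24 = -42)
Y(H) = I*√46 (Y(H) = √(-42 - 4) = √(-46) = I*√46)
j(U, T) = 2*U/(-4 + T) (j(U, T) = (2*U)/(-4 + T) = 2*U/(-4 + T))
I = √(-22 - 6/(-4 + I*√46)) (I = √(2*(-3)/(-4 + I*√46) - 22) = √(-6/(-4 + I*√46) - 22) = √(-22 - 6/(-4 + I*√46)) ≈ 0.07058 + 4.6495*I)
1/((-54 + I)²) = 1/((-54 + √2*√((41 - 11*I*√46)/(-4 + I*√46)))²) = (-54 + √2*√((41 - 11*I*√46)/(-4 + I*√46)))⁻²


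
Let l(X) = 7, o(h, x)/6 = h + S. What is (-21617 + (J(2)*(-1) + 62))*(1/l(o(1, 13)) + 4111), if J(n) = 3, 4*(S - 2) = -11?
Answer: -620396124/7 ≈ -8.8628e+7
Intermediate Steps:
S = -¾ (S = 2 + (¼)*(-11) = 2 - 11/4 = -¾ ≈ -0.75000)
o(h, x) = -9/2 + 6*h (o(h, x) = 6*(h - ¾) = 6*(-¾ + h) = -9/2 + 6*h)
(-21617 + (J(2)*(-1) + 62))*(1/l(o(1, 13)) + 4111) = (-21617 + (3*(-1) + 62))*(1/7 + 4111) = (-21617 + (-3 + 62))*(⅐ + 4111) = (-21617 + 59)*(28778/7) = -21558*28778/7 = -620396124/7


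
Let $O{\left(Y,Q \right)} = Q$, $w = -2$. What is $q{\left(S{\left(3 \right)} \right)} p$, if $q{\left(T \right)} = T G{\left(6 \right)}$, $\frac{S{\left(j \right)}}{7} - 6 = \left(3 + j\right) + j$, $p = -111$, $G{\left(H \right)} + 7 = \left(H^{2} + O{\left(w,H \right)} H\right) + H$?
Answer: $-827505$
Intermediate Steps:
$G{\left(H \right)} = -7 + H + 2 H^{2}$ ($G{\left(H \right)} = -7 + \left(\left(H^{2} + H H\right) + H\right) = -7 + \left(\left(H^{2} + H^{2}\right) + H\right) = -7 + \left(2 H^{2} + H\right) = -7 + \left(H + 2 H^{2}\right) = -7 + H + 2 H^{2}$)
$S{\left(j \right)} = 63 + 14 j$ ($S{\left(j \right)} = 42 + 7 \left(\left(3 + j\right) + j\right) = 42 + 7 \left(3 + 2 j\right) = 42 + \left(21 + 14 j\right) = 63 + 14 j$)
$q{\left(T \right)} = 71 T$ ($q{\left(T \right)} = T \left(-7 + 6 + 2 \cdot 6^{2}\right) = T \left(-7 + 6 + 2 \cdot 36\right) = T \left(-7 + 6 + 72\right) = T 71 = 71 T$)
$q{\left(S{\left(3 \right)} \right)} p = 71 \left(63 + 14 \cdot 3\right) \left(-111\right) = 71 \left(63 + 42\right) \left(-111\right) = 71 \cdot 105 \left(-111\right) = 7455 \left(-111\right) = -827505$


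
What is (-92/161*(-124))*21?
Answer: 1488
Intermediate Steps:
(-92/161*(-124))*21 = (-92*1/161*(-124))*21 = -4/7*(-124)*21 = (496/7)*21 = 1488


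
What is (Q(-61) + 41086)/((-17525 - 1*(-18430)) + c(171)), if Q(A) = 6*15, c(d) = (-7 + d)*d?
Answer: 41176/28949 ≈ 1.4224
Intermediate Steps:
c(d) = d*(-7 + d)
Q(A) = 90
(Q(-61) + 41086)/((-17525 - 1*(-18430)) + c(171)) = (90 + 41086)/((-17525 - 1*(-18430)) + 171*(-7 + 171)) = 41176/((-17525 + 18430) + 171*164) = 41176/(905 + 28044) = 41176/28949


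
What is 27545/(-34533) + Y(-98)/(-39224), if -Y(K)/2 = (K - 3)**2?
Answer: -187941407/677261196 ≈ -0.27750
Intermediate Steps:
Y(K) = -2*(-3 + K)**2 (Y(K) = -2*(K - 3)**2 = -2*(-3 + K)**2)
27545/(-34533) + Y(-98)/(-39224) = 27545/(-34533) - 2*(-3 - 98)**2/(-39224) = 27545*(-1/34533) - 2*(-101)**2*(-1/39224) = -27545/34533 - 2*10201*(-1/39224) = -27545/34533 - 20402*(-1/39224) = -27545/34533 + 10201/19612 = -187941407/677261196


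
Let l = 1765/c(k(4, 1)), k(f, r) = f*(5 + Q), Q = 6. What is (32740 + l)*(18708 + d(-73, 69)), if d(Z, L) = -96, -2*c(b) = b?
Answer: 607863690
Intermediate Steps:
k(f, r) = 11*f (k(f, r) = f*(5 + 6) = f*11 = 11*f)
c(b) = -b/2
l = -1765/22 (l = 1765/((-11*4/2)) = 1765/((-½*44)) = 1765/(-22) = 1765*(-1/22) = -1765/22 ≈ -80.227)
(32740 + l)*(18708 + d(-73, 69)) = (32740 - 1765/22)*(18708 - 96) = (718515/22)*18612 = 607863690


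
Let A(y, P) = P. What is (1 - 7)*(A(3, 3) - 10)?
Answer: 42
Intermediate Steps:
(1 - 7)*(A(3, 3) - 10) = (1 - 7)*(3 - 10) = -6*(-7) = 42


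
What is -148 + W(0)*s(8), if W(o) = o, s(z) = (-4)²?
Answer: -148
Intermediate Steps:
s(z) = 16
-148 + W(0)*s(8) = -148 + 0*16 = -148 + 0 = -148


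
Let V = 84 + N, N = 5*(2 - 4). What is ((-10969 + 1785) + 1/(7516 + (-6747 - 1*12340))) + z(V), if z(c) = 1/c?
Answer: -7863825239/856254 ≈ -9184.0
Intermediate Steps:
N = -10 (N = 5*(-2) = -10)
V = 74 (V = 84 - 10 = 74)
((-10969 + 1785) + 1/(7516 + (-6747 - 1*12340))) + z(V) = ((-10969 + 1785) + 1/(7516 + (-6747 - 1*12340))) + 1/74 = (-9184 + 1/(7516 + (-6747 - 12340))) + 1/74 = (-9184 + 1/(7516 - 19087)) + 1/74 = (-9184 + 1/(-11571)) + 1/74 = (-9184 - 1/11571) + 1/74 = -106268065/11571 + 1/74 = -7863825239/856254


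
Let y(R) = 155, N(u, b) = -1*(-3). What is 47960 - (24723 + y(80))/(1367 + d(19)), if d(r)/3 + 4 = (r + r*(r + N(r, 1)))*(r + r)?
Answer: 2454232202/51173 ≈ 47960.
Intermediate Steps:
N(u, b) = 3
d(r) = -12 + 6*r*(r + r*(3 + r)) (d(r) = -12 + 3*((r + r*(r + 3))*(r + r)) = -12 + 3*((r + r*(3 + r))*(2*r)) = -12 + 3*(2*r*(r + r*(3 + r))) = -12 + 6*r*(r + r*(3 + r)))
47960 - (24723 + y(80))/(1367 + d(19)) = 47960 - (24723 + 155)/(1367 + (-12 + 6*19³ + 24*19²)) = 47960 - 24878/(1367 + (-12 + 6*6859 + 24*361)) = 47960 - 24878/(1367 + (-12 + 41154 + 8664)) = 47960 - 24878/(1367 + 49806) = 47960 - 24878/51173 = 2454232202/51173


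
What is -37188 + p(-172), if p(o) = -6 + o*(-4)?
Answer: -36506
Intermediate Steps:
p(o) = -6 - 4*o
-37188 + p(-172) = -37188 + (-6 - 4*(-172)) = -37188 + (-6 + 688) = -37188 + 682 = -36506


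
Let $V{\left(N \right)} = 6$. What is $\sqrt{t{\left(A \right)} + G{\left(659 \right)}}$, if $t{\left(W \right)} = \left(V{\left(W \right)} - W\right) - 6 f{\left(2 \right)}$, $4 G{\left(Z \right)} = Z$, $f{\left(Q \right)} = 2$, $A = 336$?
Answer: $\frac{i \sqrt{709}}{2} \approx 13.314 i$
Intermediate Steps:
$G{\left(Z \right)} = \frac{Z}{4}$
$t{\left(W \right)} = -6 - W$ ($t{\left(W \right)} = \left(6 - W\right) - 12 = -6 - W$)
$\sqrt{t{\left(A \right)} + G{\left(659 \right)}} = \sqrt{\left(-6 - 336\right) + \frac{1}{4} \cdot 659} = \sqrt{\left(-6 - 336\right) + \frac{659}{4}} = \sqrt{-342 + \frac{659}{4}} = \sqrt{- \frac{709}{4}} = \frac{i \sqrt{709}}{2}$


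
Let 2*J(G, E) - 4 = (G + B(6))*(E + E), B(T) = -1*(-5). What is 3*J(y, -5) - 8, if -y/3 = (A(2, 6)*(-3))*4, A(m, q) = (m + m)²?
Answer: -8717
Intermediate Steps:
A(m, q) = 4*m² (A(m, q) = (2*m)² = 4*m²)
y = 576 (y = -3*(4*2²)*(-3)*4 = -3*(4*4)*(-3)*4 = -3*16*(-3)*4 = -(-144)*4 = -3*(-192) = 576)
B(T) = 5
J(G, E) = 2 + E*(5 + G) (J(G, E) = 2 + ((G + 5)*(E + E))/2 = 2 + ((5 + G)*(2*E))/2 = 2 + (2*E*(5 + G))/2 = 2 + E*(5 + G))
3*J(y, -5) - 8 = 3*(2 + 5*(-5) - 5*576) - 8 = 3*(2 - 25 - 2880) - 8 = 3*(-2903) - 8 = -8709 - 8 = -8717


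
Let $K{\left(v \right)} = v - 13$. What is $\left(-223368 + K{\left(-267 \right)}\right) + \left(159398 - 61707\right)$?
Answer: $-125957$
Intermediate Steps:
$K{\left(v \right)} = -13 + v$ ($K{\left(v \right)} = v - 13 = -13 + v$)
$\left(-223368 + K{\left(-267 \right)}\right) + \left(159398 - 61707\right) = \left(-223368 - 280\right) + \left(159398 - 61707\right) = \left(-223368 - 280\right) + 97691 = -223648 + 97691 = -125957$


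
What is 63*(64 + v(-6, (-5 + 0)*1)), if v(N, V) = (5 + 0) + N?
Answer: 3969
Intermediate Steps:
v(N, V) = 5 + N
63*(64 + v(-6, (-5 + 0)*1)) = 63*(64 + (5 - 6)) = 63*(64 - 1) = 63*63 = 3969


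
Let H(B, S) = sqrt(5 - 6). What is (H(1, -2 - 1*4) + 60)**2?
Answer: (60 + I)**2 ≈ 3599.0 + 120.0*I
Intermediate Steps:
H(B, S) = I (H(B, S) = sqrt(-1) = I)
(H(1, -2 - 1*4) + 60)**2 = (I + 60)**2 = (60 + I)**2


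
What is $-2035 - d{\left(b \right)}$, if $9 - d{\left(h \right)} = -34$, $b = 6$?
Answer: $-2078$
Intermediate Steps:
$d{\left(h \right)} = 43$ ($d{\left(h \right)} = 9 - -34 = 9 + 34 = 43$)
$-2035 - d{\left(b \right)} = -2035 - 43 = -2078$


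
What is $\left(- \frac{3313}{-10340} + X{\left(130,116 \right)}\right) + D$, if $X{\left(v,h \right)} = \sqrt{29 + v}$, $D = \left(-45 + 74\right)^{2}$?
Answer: $\frac{8699253}{10340} + \sqrt{159} \approx 853.93$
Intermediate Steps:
$D = 841$ ($D = 29^{2} = 841$)
$\left(- \frac{3313}{-10340} + X{\left(130,116 \right)}\right) + D = \left(- \frac{3313}{-10340} + \sqrt{29 + 130}\right) + 841 = \left(\left(-3313\right) \left(- \frac{1}{10340}\right) + \sqrt{159}\right) + 841 = \left(\frac{3313}{10340} + \sqrt{159}\right) + 841 = \frac{8699253}{10340} + \sqrt{159}$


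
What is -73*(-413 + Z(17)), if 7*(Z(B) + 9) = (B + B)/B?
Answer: 215496/7 ≈ 30785.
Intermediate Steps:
Z(B) = -61/7 (Z(B) = -9 + ((B + B)/B)/7 = -9 + ((2*B)/B)/7 = -9 + (⅐)*2 = -9 + 2/7 = -61/7)
-73*(-413 + Z(17)) = -73*(-413 - 61/7) = -73*(-2952/7) = 215496/7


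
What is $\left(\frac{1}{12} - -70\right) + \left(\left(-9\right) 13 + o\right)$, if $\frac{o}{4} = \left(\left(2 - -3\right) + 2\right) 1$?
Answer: $- \frac{227}{12} \approx -18.917$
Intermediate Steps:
$o = 28$ ($o = 4 \left(\left(2 - -3\right) + 2\right) 1 = 4 \left(\left(2 + 3\right) + 2\right) 1 = 4 \left(5 + 2\right) 1 = 4 \cdot 7 \cdot 1 = 4 \cdot 7 = 28$)
$\left(\frac{1}{12} - -70\right) + \left(\left(-9\right) 13 + o\right) = \left(\frac{1}{12} - -70\right) + \left(\left(-9\right) 13 + 28\right) = \left(\frac{1}{12} + 70\right) + \left(-117 + 28\right) = \frac{841}{12} - 89 = - \frac{227}{12}$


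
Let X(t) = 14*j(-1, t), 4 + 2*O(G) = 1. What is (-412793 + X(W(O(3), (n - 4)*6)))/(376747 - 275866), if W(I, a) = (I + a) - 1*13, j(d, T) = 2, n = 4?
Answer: -412765/100881 ≈ -4.0916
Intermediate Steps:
O(G) = -3/2 (O(G) = -2 + (1/2)*1 = -2 + 1/2 = -3/2)
W(I, a) = -13 + I + a (W(I, a) = (I + a) - 13 = -13 + I + a)
X(t) = 28 (X(t) = 14*2 = 28)
(-412793 + X(W(O(3), (n - 4)*6)))/(376747 - 275866) = (-412793 + 28)/(376747 - 275866) = -412765/100881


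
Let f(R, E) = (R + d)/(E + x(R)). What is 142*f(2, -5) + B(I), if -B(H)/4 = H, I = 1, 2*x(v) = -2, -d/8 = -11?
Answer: -2134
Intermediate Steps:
d = 88 (d = -8*(-11) = 88)
x(v) = -1 (x(v) = (½)*(-2) = -1)
f(R, E) = (88 + R)/(-1 + E) (f(R, E) = (R + 88)/(E - 1) = (88 + R)/(-1 + E))
B(H) = -4*H
142*f(2, -5) + B(I) = 142*((88 + 2)/(-1 - 5)) - 4*1 = 142*(90/(-6)) - 4 = 142*(-⅙*90) - 4 = 142*(-15) - 4 = -2130 - 4 = -2134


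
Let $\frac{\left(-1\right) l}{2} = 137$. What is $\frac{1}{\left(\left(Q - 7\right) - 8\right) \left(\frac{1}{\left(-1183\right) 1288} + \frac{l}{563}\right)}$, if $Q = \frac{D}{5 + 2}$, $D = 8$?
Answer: $\frac{6004917464}{40497059523} \approx 0.14828$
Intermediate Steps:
$l = -274$ ($l = \left(-2\right) 137 = -274$)
$Q = \frac{8}{7}$ ($Q = \frac{1}{5 + 2} \cdot 8 = \frac{1}{7} \cdot 8 = \frac{8}{7} \approx 1.1429$)
$\frac{1}{\left(\left(Q - 7\right) - 8\right) \left(\frac{1}{\left(-1183\right) 1288} + \frac{l}{563}\right)} = \frac{1}{\left(\left(\frac{8}{7} - 7\right) - 8\right) \left(\frac{1}{\left(-1183\right) 1288} - \frac{274}{563}\right)} = \frac{1}{\left(- \frac{41}{7} - 8\right) \left(\left(- \frac{1}{1183}\right) \frac{1}{1288} - \frac{274}{563}\right)} = \frac{1}{\left(- \frac{97}{7}\right) \left(- \frac{1}{1523704} - \frac{274}{563}\right)} = \frac{1}{\left(- \frac{97}{7}\right) \left(- \frac{417495459}{857845352}\right)} = \frac{1}{\frac{40497059523}{6004917464}} = \frac{6004917464}{40497059523}$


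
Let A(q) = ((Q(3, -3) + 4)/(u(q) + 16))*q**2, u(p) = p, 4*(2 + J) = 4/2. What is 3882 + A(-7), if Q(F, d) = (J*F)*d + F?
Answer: 71885/18 ≈ 3993.6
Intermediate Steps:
J = -3/2 (J = -2 + (4/2)/4 = -2 + (4*(1/2))/4 = -2 + (1/4)*2 = -2 + 1/2 = -3/2 ≈ -1.5000)
Q(F, d) = F - 3*F*d/2 (Q(F, d) = (-3*F/2)*d + F = -3*F*d/2 + F = F - 3*F*d/2)
A(q) = 41*q**2/(2*(16 + q)) (A(q) = (((1/2)*3*(2 - 3*(-3)) + 4)/(q + 16))*q**2 = (((1/2)*3*(2 + 9) + 4)/(16 + q))*q**2 = (((1/2)*3*11 + 4)/(16 + q))*q**2 = ((33/2 + 4)/(16 + q))*q**2 = (41/(2*(16 + q)))*q**2 = 41*q**2/(2*(16 + q)))
3882 + A(-7) = 3882 + (41/2)*(-7)**2/(16 - 7) = 3882 + (41/2)*49/9 = 3882 + (41/2)*49*(1/9) = 3882 + 2009/18 = 71885/18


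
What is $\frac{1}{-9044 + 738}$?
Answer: $- \frac{1}{8306} \approx -0.00012039$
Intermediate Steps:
$\frac{1}{-9044 + 738} = \frac{1}{-8306} = - \frac{1}{8306}$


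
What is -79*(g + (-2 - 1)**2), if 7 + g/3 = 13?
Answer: -2133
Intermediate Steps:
g = 18 (g = -21 + 3*13 = -21 + 39 = 18)
-79*(g + (-2 - 1)**2) = -79*(18 + (-2 - 1)**2) = -79*(18 + (-3)**2) = -79*(18 + 9) = -79*27 = -2133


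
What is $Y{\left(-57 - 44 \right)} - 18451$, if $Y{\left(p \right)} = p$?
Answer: $-18552$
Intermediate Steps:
$Y{\left(-57 - 44 \right)} - 18451 = \left(-57 - 44\right) - 18451 = -101 - 18451 = -18552$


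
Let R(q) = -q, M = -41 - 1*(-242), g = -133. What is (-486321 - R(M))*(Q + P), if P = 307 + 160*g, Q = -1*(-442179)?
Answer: -204756660720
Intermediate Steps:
M = 201 (M = -41 + 242 = 201)
Q = 442179
P = -20973 (P = 307 + 160*(-133) = 307 - 21280 = -20973)
(-486321 - R(M))*(Q + P) = (-486321 - (-1)*201)*(442179 - 20973) = (-486321 - 1*(-201))*421206 = (-486321 + 201)*421206 = -486120*421206 = -204756660720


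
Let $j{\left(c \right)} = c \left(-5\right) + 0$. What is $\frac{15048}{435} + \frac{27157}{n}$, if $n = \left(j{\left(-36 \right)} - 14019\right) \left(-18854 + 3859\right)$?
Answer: $\frac{208180643129}{6017958345} \approx 34.593$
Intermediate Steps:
$j{\left(c \right)} = - 5 c$ ($j{\left(c \right)} = - 5 c + 0 = - 5 c$)
$n = 207515805$ ($n = \left(\left(-5\right) \left(-36\right) - 14019\right) \left(-18854 + 3859\right) = \left(180 - 14019\right) \left(-14995\right) = \left(-13839\right) \left(-14995\right) = 207515805$)
$\frac{15048}{435} + \frac{27157}{n} = \frac{15048}{435} + \frac{27157}{207515805} = 15048 \cdot \frac{1}{435} + 27157 \cdot \frac{1}{207515805} = \frac{5016}{145} + \frac{27157}{207515805} = \frac{208180643129}{6017958345}$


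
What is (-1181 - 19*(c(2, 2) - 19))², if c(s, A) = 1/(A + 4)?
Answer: 24393721/36 ≈ 6.7760e+5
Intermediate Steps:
c(s, A) = 1/(4 + A)
(-1181 - 19*(c(2, 2) - 19))² = (-1181 - 19*(1/(4 + 2) - 19))² = (-1181 - 19*(1/6 - 19))² = (-1181 - 19*(⅙ - 19))² = (-1181 - 19*(-113/6))² = (-1181 + 2147/6)² = (-4939/6)² = 24393721/36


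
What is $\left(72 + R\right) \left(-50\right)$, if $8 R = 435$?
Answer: $- \frac{25275}{4} \approx -6318.8$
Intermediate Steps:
$R = \frac{435}{8}$ ($R = \frac{1}{8} \cdot 435 = \frac{435}{8} \approx 54.375$)
$\left(72 + R\right) \left(-50\right) = \left(72 + \frac{435}{8}\right) \left(-50\right) = \frac{1011}{8} \left(-50\right) = - \frac{25275}{4}$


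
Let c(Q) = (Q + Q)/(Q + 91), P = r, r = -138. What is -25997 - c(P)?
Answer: -1222135/47 ≈ -26003.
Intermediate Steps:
P = -138
c(Q) = 2*Q/(91 + Q) (c(Q) = (2*Q)/(91 + Q) = 2*Q/(91 + Q))
-25997 - c(P) = -25997 - 2*(-138)/(91 - 138) = -25997 - 2*(-138)/(-47) = -25997 - 2*(-138)*(-1)/47 = -25997 - 1*276/47 = -25997 - 276/47 = -1222135/47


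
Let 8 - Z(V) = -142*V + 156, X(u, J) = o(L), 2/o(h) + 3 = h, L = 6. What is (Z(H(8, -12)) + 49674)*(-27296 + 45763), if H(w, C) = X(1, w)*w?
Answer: 2785746950/3 ≈ 9.2858e+8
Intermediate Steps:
o(h) = 2/(-3 + h)
X(u, J) = ⅔ (X(u, J) = 2/(-3 + 6) = 2/3 = 2*(⅓) = ⅔)
H(w, C) = 2*w/3
Z(V) = -148 + 142*V (Z(V) = 8 - (-142*V + 156) = 8 - (156 - 142*V) = 8 + (-156 + 142*V) = -148 + 142*V)
(Z(H(8, -12)) + 49674)*(-27296 + 45763) = ((-148 + 142*((⅔)*8)) + 49674)*(-27296 + 45763) = ((-148 + 142*(16/3)) + 49674)*18467 = ((-148 + 2272/3) + 49674)*18467 = (1828/3 + 49674)*18467 = (150850/3)*18467 = 2785746950/3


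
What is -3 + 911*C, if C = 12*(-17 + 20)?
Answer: 32793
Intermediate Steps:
C = 36 (C = 12*3 = 36)
-3 + 911*C = -3 + 911*36 = -3 + 32796 = 32793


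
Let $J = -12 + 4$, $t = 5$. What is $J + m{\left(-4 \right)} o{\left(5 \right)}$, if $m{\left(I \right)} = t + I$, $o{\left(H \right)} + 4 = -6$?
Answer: $-18$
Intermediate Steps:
$J = -8$
$o{\left(H \right)} = -10$ ($o{\left(H \right)} = -4 - 6 = -10$)
$m{\left(I \right)} = 5 + I$
$J + m{\left(-4 \right)} o{\left(5 \right)} = -8 + \left(5 - 4\right) \left(-10\right) = -8 + 1 \left(-10\right) = -8 - 10 = -18$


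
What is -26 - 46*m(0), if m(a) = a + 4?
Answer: -210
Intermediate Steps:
m(a) = 4 + a
-26 - 46*m(0) = -26 - 46*(4 + 0) = -26 - 46*4 = -26 - 184 = -210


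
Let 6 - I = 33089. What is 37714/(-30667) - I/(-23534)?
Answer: -271731091/103102454 ≈ -2.6355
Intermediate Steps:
I = -33083 (I = 6 - 1*33089 = 6 - 33089 = -33083)
37714/(-30667) - I/(-23534) = 37714/(-30667) - 1*(-33083)/(-23534) = 37714*(-1/30667) + 33083*(-1/23534) = -37714/30667 - 33083/23534 = -271731091/103102454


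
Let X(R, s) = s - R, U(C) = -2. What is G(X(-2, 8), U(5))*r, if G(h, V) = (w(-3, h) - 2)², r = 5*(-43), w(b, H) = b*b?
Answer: -10535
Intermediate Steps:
w(b, H) = b²
r = -215
G(h, V) = 49 (G(h, V) = ((-3)² - 2)² = (9 - 2)² = 7² = 49)
G(X(-2, 8), U(5))*r = 49*(-215) = -10535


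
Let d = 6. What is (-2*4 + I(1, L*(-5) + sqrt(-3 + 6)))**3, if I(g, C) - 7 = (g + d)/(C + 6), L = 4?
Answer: -24770502/7189057 - 1779330*sqrt(3)/7189057 ≈ -3.8743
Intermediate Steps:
I(g, C) = 7 + (6 + g)/(6 + C) (I(g, C) = 7 + (g + 6)/(C + 6) = 7 + (6 + g)/(6 + C))
(-2*4 + I(1, L*(-5) + sqrt(-3 + 6)))**3 = (-2*4 + (48 + 1 + 7*(4*(-5) + sqrt(-3 + 6)))/(6 + (4*(-5) + sqrt(-3 + 6))))**3 = (-8 + (48 + 1 + 7*(-20 + sqrt(3)))/(6 + (-20 + sqrt(3))))**3 = (-8 + (48 + 1 + (-140 + 7*sqrt(3)))/(-14 + sqrt(3)))**3 = (-8 + (-91 + 7*sqrt(3))/(-14 + sqrt(3)))**3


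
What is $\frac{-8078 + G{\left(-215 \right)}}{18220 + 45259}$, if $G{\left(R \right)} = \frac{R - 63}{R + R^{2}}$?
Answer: $- \frac{185834529}{1460334395} \approx -0.12725$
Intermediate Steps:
$G{\left(R \right)} = \frac{-63 + R}{R + R^{2}}$
$\frac{-8078 + G{\left(-215 \right)}}{18220 + 45259} = \frac{-8078 + \frac{-63 - 215}{\left(-215\right) \left(1 - 215\right)}}{18220 + 45259} = \frac{-8078 - \frac{1}{215} \frac{1}{-214} \left(-278\right)}{63479} = \left(-8078 - \left(- \frac{1}{46010}\right) \left(-278\right)\right) \frac{1}{63479} = \left(-8078 - \frac{139}{23005}\right) \frac{1}{63479} = \left(- \frac{185834529}{23005}\right) \frac{1}{63479} = - \frac{185834529}{1460334395}$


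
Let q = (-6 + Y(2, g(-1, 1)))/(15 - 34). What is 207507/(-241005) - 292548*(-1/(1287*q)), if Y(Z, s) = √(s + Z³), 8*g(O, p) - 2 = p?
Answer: 2379334201533/2538827005 + 3705608*√134/94809 ≈ 1389.6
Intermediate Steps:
g(O, p) = ¼ + p/8
q = 6/19 - √134/76 (q = (-6 + √((¼ + (⅛)*1) + 2³))/(15 - 34) = (-6 + √((¼ + ⅛) + 8))/(-19) = (-6 + √(3/8 + 8))*(-1/19) = (-6 + √(67/8))*(-1/19) = (-6 + √134/4)*(-1/19) = 6/19 - √134/76 ≈ 0.16348)
207507/(-241005) - 292548*(-1/(1287*q)) = 207507/(-241005) - 292548*(-1/(1287*(6/19 - √134/76))) = 207507*(-1/241005) - 292548/(-7722/19 + 1287*√134/76) = -69169/80335 - 292548/(-7722/19 + 1287*√134/76)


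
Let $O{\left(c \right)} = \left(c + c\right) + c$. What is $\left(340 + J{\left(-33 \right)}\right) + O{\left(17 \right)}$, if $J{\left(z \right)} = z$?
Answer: $358$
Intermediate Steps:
$O{\left(c \right)} = 3 c$ ($O{\left(c \right)} = 2 c + c = 3 c$)
$\left(340 + J{\left(-33 \right)}\right) + O{\left(17 \right)} = \left(340 - 33\right) + 3 \cdot 17 = 307 + 51 = 358$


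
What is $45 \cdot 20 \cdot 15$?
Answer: $13500$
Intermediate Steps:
$45 \cdot 20 \cdot 15 = 900 \cdot 15 = 13500$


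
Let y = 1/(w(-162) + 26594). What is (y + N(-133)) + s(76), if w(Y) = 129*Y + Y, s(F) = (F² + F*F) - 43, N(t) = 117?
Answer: 64338285/5534 ≈ 11626.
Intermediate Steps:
s(F) = -43 + 2*F² (s(F) = (F² + F²) - 43 = 2*F² - 43 = -43 + 2*F²)
w(Y) = 130*Y
y = 1/5534 (y = 1/(130*(-162) + 26594) = 1/(-21060 + 26594) = 1/5534 ≈ 0.00018070)
(y + N(-133)) + s(76) = (1/5534 + 117) + (-43 + 2*76²) = 647479/5534 + (-43 + 2*5776) = 647479/5534 + (-43 + 11552) = 647479/5534 + 11509 = 64338285/5534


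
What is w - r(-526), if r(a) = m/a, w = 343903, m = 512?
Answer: 90446745/263 ≈ 3.4390e+5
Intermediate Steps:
r(a) = 512/a
w - r(-526) = 343903 - 512/(-526) = 343903 - 512*(-1)/526 = 343903 - 1*(-256/263) = 343903 + 256/263 = 90446745/263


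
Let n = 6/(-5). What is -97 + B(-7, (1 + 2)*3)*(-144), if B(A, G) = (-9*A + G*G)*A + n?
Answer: 726139/5 ≈ 1.4523e+5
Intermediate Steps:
n = -6/5 (n = 6*(-1/5) = -6/5 ≈ -1.2000)
B(A, G) = -6/5 + A*(G**2 - 9*A) (B(A, G) = (-9*A + G*G)*A - 6/5 = (-9*A + G**2)*A - 6/5 = (G**2 - 9*A)*A - 6/5 = A*(G**2 - 9*A) - 6/5 = -6/5 + A*(G**2 - 9*A))
-97 + B(-7, (1 + 2)*3)*(-144) = -97 + (-6/5 - 9*(-7)**2 - 7*9*(1 + 2)**2)*(-144) = -97 + (-6/5 - 9*49 - 7*(3*3)**2)*(-144) = -97 + (-6/5 - 441 - 7*9**2)*(-144) = -97 + (-6/5 - 441 - 7*81)*(-144) = -97 + (-6/5 - 441 - 567)*(-144) = -97 - 5046/5*(-144) = -97 + 726624/5 = 726139/5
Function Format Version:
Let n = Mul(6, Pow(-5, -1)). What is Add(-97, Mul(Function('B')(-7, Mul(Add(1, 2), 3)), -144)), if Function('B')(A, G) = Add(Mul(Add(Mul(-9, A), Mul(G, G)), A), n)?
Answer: Rational(726139, 5) ≈ 1.4523e+5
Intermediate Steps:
n = Rational(-6, 5) (n = Mul(6, Rational(-1, 5)) = Rational(-6, 5) ≈ -1.2000)
Function('B')(A, G) = Add(Rational(-6, 5), Mul(A, Add(Pow(G, 2), Mul(-9, A)))) (Function('B')(A, G) = Add(Mul(Add(Mul(-9, A), Mul(G, G)), A), Rational(-6, 5)) = Add(Mul(Add(Mul(-9, A), Pow(G, 2)), A), Rational(-6, 5)) = Add(Mul(Add(Pow(G, 2), Mul(-9, A)), A), Rational(-6, 5)) = Add(Mul(A, Add(Pow(G, 2), Mul(-9, A))), Rational(-6, 5)) = Add(Rational(-6, 5), Mul(A, Add(Pow(G, 2), Mul(-9, A)))))
Add(-97, Mul(Function('B')(-7, Mul(Add(1, 2), 3)), -144)) = Add(-97, Mul(Add(Rational(-6, 5), Mul(-9, Pow(-7, 2)), Mul(-7, Pow(Mul(Add(1, 2), 3), 2))), -144)) = Add(-97, Mul(Add(Rational(-6, 5), Mul(-9, 49), Mul(-7, Pow(Mul(3, 3), 2))), -144)) = Add(-97, Mul(Add(Rational(-6, 5), -441, Mul(-7, Pow(9, 2))), -144)) = Add(-97, Mul(Add(Rational(-6, 5), -441, Mul(-7, 81)), -144)) = Add(-97, Mul(Add(Rational(-6, 5), -441, -567), -144)) = Add(-97, Mul(Rational(-5046, 5), -144)) = Add(-97, Rational(726624, 5)) = Rational(726139, 5)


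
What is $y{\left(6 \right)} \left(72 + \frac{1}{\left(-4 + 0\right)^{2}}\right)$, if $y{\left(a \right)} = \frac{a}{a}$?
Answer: $\frac{1153}{16} \approx 72.063$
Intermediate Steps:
$y{\left(a \right)} = 1$
$y{\left(6 \right)} \left(72 + \frac{1}{\left(-4 + 0\right)^{2}}\right) = 1 \left(72 + \frac{1}{\left(-4 + 0\right)^{2}}\right) = 1 \left(72 + \frac{1}{\left(-4\right)^{2}}\right) = 1 \left(72 + \frac{1}{16}\right) = 1 \cdot \frac{1153}{16} = \frac{1153}{16}$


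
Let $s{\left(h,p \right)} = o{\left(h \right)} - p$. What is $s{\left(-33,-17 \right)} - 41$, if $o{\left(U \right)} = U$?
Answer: $-57$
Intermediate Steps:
$s{\left(h,p \right)} = h - p$
$s{\left(-33,-17 \right)} - 41 = \left(-33 - -17\right) - 41 = \left(-33 + 17\right) - 41 = -16 - 41 = -57$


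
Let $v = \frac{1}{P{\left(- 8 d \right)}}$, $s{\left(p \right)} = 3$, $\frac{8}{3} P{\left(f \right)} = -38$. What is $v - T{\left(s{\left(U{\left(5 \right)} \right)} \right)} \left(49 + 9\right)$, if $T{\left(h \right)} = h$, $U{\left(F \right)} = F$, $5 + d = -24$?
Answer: $- \frac{9922}{57} \approx -174.07$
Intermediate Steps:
$d = -29$ ($d = -5 - 24 = -29$)
$P{\left(f \right)} = - \frac{57}{4}$ ($P{\left(f \right)} = \frac{3}{8} \left(-38\right) = - \frac{57}{4}$)
$v = - \frac{4}{57}$ ($v = \frac{1}{- \frac{57}{4}} = - \frac{4}{57} \approx -0.070175$)
$v - T{\left(s{\left(U{\left(5 \right)} \right)} \right)} \left(49 + 9\right) = - \frac{4}{57} - 3 \left(49 + 9\right) = - \frac{4}{57} - 3 \cdot 58 = - \frac{4}{57} - 174 = - \frac{9922}{57}$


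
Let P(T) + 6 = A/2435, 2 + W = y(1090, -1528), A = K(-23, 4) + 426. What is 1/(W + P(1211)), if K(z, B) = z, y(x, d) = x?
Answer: 2435/2635073 ≈ 0.00092407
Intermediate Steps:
A = 403 (A = -23 + 426 = 403)
W = 1088 (W = -2 + 1090 = 1088)
P(T) = -14207/2435 (P(T) = -6 + 403/2435 = -14207/2435)
1/(W + P(1211)) = 1/(1088 - 14207/2435) = 1/(2635073/2435) = 2435/2635073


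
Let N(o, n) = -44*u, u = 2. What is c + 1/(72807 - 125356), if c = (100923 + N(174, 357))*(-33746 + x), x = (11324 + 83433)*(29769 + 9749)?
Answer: 19841664599327592699/52549 ≈ 3.7758e+14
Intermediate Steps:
N(o, n) = -88 (N(o, n) = -44*2 = -88)
x = 3744607126 (x = 94757*39518 = 3744607126)
c = 377584056772300 (c = (100923 - 88)*(-33746 + 3744607126) = 100835*3744573380 = 377584056772300)
c + 1/(72807 - 125356) = 377584056772300 + 1/(72807 - 125356) = 377584056772300 + 1/(-52549) = 377584056772300 - 1/52549 = 19841664599327592699/52549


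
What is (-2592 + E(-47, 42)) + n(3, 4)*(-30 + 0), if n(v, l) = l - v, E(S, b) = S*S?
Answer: -413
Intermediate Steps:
E(S, b) = S**2
(-2592 + E(-47, 42)) + n(3, 4)*(-30 + 0) = (-2592 + (-47)**2) + (4 - 1*3)*(-30 + 0) = (-2592 + 2209) + (4 - 3)*(-30) = -383 + 1*(-30) = -383 - 30 = -413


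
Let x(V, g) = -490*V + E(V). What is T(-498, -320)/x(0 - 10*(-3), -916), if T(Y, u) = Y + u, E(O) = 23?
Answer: 818/14677 ≈ 0.055733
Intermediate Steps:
x(V, g) = 23 - 490*V (x(V, g) = -490*V + 23 = 23 - 490*V)
T(-498, -320)/x(0 - 10*(-3), -916) = (-498 - 320)/(23 - 490*(0 - 10*(-3))) = -818/(23 - 490*(0 + 30)) = -818/(23 - 490*30) = -818/(23 - 14700) = -818/(-14677) = -818*(-1/14677) = 818/14677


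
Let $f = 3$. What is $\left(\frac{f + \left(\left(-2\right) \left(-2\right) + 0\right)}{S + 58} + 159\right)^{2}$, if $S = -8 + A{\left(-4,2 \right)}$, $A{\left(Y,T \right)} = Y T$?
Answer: $\frac{912025}{36} \approx 25334.0$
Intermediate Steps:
$A{\left(Y,T \right)} = T Y$
$S = -16$ ($S = -8 + 2 \left(-4\right) = -8 - 8 = -16$)
$\left(\frac{f + \left(\left(-2\right) \left(-2\right) + 0\right)}{S + 58} + 159\right)^{2} = \left(\frac{3 + \left(\left(-2\right) \left(-2\right) + 0\right)}{-16 + 58} + 159\right)^{2} = \left(\frac{3 + \left(4 + 0\right)}{42} + 159\right)^{2} = \left(\left(3 + 4\right) \frac{1}{42} + 159\right)^{2} = \left(7 \cdot \frac{1}{42} + 159\right)^{2} = \left(\frac{1}{6} + 159\right)^{2} = \left(\frac{955}{6}\right)^{2} = \frac{912025}{36}$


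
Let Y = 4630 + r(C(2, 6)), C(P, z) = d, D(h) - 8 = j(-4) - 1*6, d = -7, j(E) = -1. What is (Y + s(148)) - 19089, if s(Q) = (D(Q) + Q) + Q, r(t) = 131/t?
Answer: -99265/7 ≈ -14181.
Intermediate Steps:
D(h) = 1 (D(h) = 8 + (-1 - 1*6) = 8 + (-1 - 6) = 8 - 7 = 1)
C(P, z) = -7
s(Q) = 1 + 2*Q (s(Q) = (1 + Q) + Q = 1 + 2*Q)
Y = 32279/7 (Y = 4630 + 131/(-7) = 4630 + 131*(-⅐) = 4630 - 131/7 = 32279/7 ≈ 4611.3)
(Y + s(148)) - 19089 = (32279/7 + (1 + 2*148)) - 19089 = (32279/7 + (1 + 296)) - 19089 = (32279/7 + 297) - 19089 = 34358/7 - 19089 = -99265/7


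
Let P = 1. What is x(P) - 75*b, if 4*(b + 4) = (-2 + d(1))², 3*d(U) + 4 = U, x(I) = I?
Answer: 529/4 ≈ 132.25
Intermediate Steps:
d(U) = -4/3 + U/3
b = -7/4 (b = -4 + (-2 + (-4/3 + (⅓)*1))²/4 = -4 + (-2 + (-4/3 + ⅓))²/4 = -4 + (-2 - 1)²/4 = -4 + (¼)*(-3)² = -4 + (¼)*9 = -4 + 9/4 = -7/4 ≈ -1.7500)
x(P) - 75*b = 1 - 75*(-7/4) = 1 + 525/4 = 529/4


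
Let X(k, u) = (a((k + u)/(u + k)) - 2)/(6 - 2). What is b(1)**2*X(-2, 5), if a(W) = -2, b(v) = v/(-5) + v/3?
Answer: -4/225 ≈ -0.017778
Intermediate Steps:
b(v) = 2*v/15 (b(v) = v*(-1/5) + v*(1/3) = -v/5 + v/3 = 2*v/15)
X(k, u) = -1 (X(k, u) = (-2 - 2)/(6 - 2) = -4/4 = -4*1/4 = -1)
b(1)**2*X(-2, 5) = ((2/15)*1)**2*(-1) = (2/15)**2*(-1) = (4/225)*(-1) = -4/225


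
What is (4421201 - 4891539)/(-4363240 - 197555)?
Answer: 470338/4560795 ≈ 0.10313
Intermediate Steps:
(4421201 - 4891539)/(-4363240 - 197555) = -470338/(-4560795) = -470338*(-1/4560795) = 470338/4560795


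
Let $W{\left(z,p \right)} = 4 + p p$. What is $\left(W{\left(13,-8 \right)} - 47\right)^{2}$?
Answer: $441$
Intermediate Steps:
$W{\left(z,p \right)} = 4 + p^{2}$
$\left(W{\left(13,-8 \right)} - 47\right)^{2} = \left(\left(4 + \left(-8\right)^{2}\right) - 47\right)^{2} = \left(\left(4 + 64\right) - 47\right)^{2} = \left(68 - 47\right)^{2} = 21^{2} = 441$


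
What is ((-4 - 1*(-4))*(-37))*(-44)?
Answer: 0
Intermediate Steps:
((-4 - 1*(-4))*(-37))*(-44) = ((-4 + 4)*(-37))*(-44) = (0*(-37))*(-44) = 0*(-44) = 0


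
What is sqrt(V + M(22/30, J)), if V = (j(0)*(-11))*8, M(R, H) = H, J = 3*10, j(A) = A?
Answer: sqrt(30) ≈ 5.4772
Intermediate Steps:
J = 30
V = 0 (V = (0*(-11))*8 = 0*8 = 0)
sqrt(V + M(22/30, J)) = sqrt(0 + 30) = sqrt(30)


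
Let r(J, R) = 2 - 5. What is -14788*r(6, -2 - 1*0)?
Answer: 44364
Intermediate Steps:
r(J, R) = -3
-14788*r(6, -2 - 1*0) = -14788*(-3) = 44364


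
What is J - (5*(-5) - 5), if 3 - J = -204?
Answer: 237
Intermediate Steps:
J = 207 (J = 3 - 1*(-204) = 3 + 204 = 207)
J - (5*(-5) - 5) = 207 - (5*(-5) - 5) = 207 - (-25 - 5) = 207 - 1*(-30) = 207 + 30 = 237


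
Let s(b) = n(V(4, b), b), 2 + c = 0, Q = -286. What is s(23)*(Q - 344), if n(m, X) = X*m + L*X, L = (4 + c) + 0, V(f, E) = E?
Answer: -362250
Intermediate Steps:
c = -2 (c = -2 + 0 = -2)
L = 2 (L = (4 - 2) + 0 = 2 + 0 = 2)
n(m, X) = 2*X + X*m (n(m, X) = X*m + 2*X = 2*X + X*m)
s(b) = b*(2 + b)
s(23)*(Q - 344) = (23*(2 + 23))*(-286 - 344) = (23*25)*(-630) = 575*(-630) = -362250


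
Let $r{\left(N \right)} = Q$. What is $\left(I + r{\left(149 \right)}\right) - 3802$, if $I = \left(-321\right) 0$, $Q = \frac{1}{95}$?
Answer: $- \frac{361189}{95} \approx -3802.0$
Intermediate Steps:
$Q = \frac{1}{95} \approx 0.010526$
$r{\left(N \right)} = \frac{1}{95}$
$I = 0$
$\left(I + r{\left(149 \right)}\right) - 3802 = \left(0 + \frac{1}{95}\right) - 3802 = \frac{1}{95} - 3802 = - \frac{361189}{95}$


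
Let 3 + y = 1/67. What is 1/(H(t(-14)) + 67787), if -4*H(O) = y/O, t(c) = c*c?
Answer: 6566/445089467 ≈ 1.4752e-5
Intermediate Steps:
t(c) = c²
y = -200/67 (y = -3 + 1/67 = -200/67 ≈ -2.9851)
H(O) = 50/(67*O) (H(O) = -(-50)/(67*O) = 50/(67*O))
1/(H(t(-14)) + 67787) = 1/(50/(67*((-14)²)) + 67787) = 1/((50/67)/196 + 67787) = 1/((50/67)*(1/196) + 67787) = 1/(25/6566 + 67787) = 1/(445089467/6566) = 6566/445089467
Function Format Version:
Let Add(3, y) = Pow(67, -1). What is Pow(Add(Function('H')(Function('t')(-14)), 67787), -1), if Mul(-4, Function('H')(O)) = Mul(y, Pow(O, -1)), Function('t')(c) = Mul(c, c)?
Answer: Rational(6566, 445089467) ≈ 1.4752e-5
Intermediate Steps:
Function('t')(c) = Pow(c, 2)
y = Rational(-200, 67) (y = Add(-3, Pow(67, -1)) = Add(-3, Rational(1, 67)) = Rational(-200, 67) ≈ -2.9851)
Function('H')(O) = Mul(Rational(50, 67), Pow(O, -1)) (Function('H')(O) = Mul(Rational(-1, 4), Mul(Rational(-200, 67), Pow(O, -1))) = Mul(Rational(50, 67), Pow(O, -1)))
Pow(Add(Function('H')(Function('t')(-14)), 67787), -1) = Pow(Add(Mul(Rational(50, 67), Pow(Pow(-14, 2), -1)), 67787), -1) = Pow(Add(Mul(Rational(50, 67), Pow(196, -1)), 67787), -1) = Pow(Add(Mul(Rational(50, 67), Rational(1, 196)), 67787), -1) = Pow(Add(Rational(25, 6566), 67787), -1) = Pow(Rational(445089467, 6566), -1) = Rational(6566, 445089467)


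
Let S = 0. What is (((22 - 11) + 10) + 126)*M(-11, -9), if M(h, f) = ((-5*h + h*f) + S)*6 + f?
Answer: 134505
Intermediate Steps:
M(h, f) = f - 30*h + 6*f*h (M(h, f) = ((-5*h + h*f) + 0)*6 + f = ((-5*h + f*h) + 0)*6 + f = (-5*h + f*h)*6 + f = (-30*h + 6*f*h) + f = f - 30*h + 6*f*h)
(((22 - 11) + 10) + 126)*M(-11, -9) = (((22 - 11) + 10) + 126)*(-9 - 30*(-11) + 6*(-9)*(-11)) = ((11 + 10) + 126)*(-9 + 330 + 594) = (21 + 126)*915 = 147*915 = 134505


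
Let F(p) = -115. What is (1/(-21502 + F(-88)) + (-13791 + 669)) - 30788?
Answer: -949202471/21617 ≈ -43910.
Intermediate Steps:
(1/(-21502 + F(-88)) + (-13791 + 669)) - 30788 = (1/(-21502 - 115) + (-13791 + 669)) - 30788 = (1/(-21617) - 13122) - 30788 = (-1/21617 - 13122) - 30788 = -283658275/21617 - 30788 = -949202471/21617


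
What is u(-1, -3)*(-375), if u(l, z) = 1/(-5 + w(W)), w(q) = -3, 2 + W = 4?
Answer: 375/8 ≈ 46.875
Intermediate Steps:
W = 2 (W = -2 + 4 = 2)
u(l, z) = -⅛ (u(l, z) = 1/(-5 - 3) = 1/(-8) = -⅛)
u(-1, -3)*(-375) = -⅛*(-375) = 375/8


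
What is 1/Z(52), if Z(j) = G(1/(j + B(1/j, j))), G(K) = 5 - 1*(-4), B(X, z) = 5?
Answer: ⅑ ≈ 0.11111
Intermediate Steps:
G(K) = 9 (G(K) = 5 + 4 = 9)
Z(j) = 9
1/Z(52) = 1/9 = ⅑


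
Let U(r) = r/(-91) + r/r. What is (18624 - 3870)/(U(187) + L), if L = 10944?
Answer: 223769/165968 ≈ 1.3483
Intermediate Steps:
U(r) = 1 - r/91 (U(r) = r*(-1/91) + 1 = -r/91 + 1 = 1 - r/91)
(18624 - 3870)/(U(187) + L) = (18624 - 3870)/((1 - 1/91*187) + 10944) = 14754/((1 - 187/91) + 10944) = 14754/(-96/91 + 10944) = 14754/(995808/91) = 14754*(91/995808) = 223769/165968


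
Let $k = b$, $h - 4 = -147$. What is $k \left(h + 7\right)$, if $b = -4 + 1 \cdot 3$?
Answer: $136$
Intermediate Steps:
$h = -143$ ($h = 4 - 147 = -143$)
$b = -1$ ($b = -4 + 3 = -1$)
$k = -1$
$k \left(h + 7\right) = - (-143 + 7) = \left(-1\right) \left(-136\right) = 136$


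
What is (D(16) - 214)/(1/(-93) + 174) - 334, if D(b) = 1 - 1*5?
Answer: -5424728/16181 ≈ -335.25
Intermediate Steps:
D(b) = -4 (D(b) = 1 - 5 = -4)
(D(16) - 214)/(1/(-93) + 174) - 334 = (-4 - 214)/(1/(-93) + 174) - 334 = -218/(-1/93 + 174) - 334 = -218/16181/93 - 334 = -218*93/16181 - 334 = -20274/16181 - 334 = -5424728/16181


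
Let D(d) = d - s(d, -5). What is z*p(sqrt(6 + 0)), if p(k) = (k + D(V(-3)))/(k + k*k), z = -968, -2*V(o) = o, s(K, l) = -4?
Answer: -4356/5 - 242*sqrt(6)/15 ≈ -910.72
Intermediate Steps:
V(o) = -o/2
D(d) = 4 + d (D(d) = d - 1*(-4) = d + 4 = 4 + d)
p(k) = (11/2 + k)/(k + k**2) (p(k) = (k + (4 - 1/2*(-3)))/(k + k*k) = (k + (4 + 3/2))/(k + k**2) = (k + 11/2)/(k + k**2) = (11/2 + k)/(k + k**2))
z*p(sqrt(6 + 0)) = -968*(11/2 + sqrt(6 + 0))/((sqrt(6 + 0))*(1 + sqrt(6 + 0))) = -968*(11/2 + sqrt(6))/((sqrt(6))*(1 + sqrt(6))) = -968*sqrt(6)/6*(11/2 + sqrt(6))/(1 + sqrt(6)) = -484*sqrt(6)*(11/2 + sqrt(6))/(3*(1 + sqrt(6)))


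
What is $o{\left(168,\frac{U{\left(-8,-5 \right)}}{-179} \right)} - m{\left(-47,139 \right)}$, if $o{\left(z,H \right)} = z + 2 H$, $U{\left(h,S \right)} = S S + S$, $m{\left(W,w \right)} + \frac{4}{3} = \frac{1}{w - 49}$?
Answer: $\frac{2724181}{16110} \approx 169.1$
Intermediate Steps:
$m{\left(W,w \right)} = - \frac{4}{3} + \frac{1}{-49 + w}$ ($m{\left(W,w \right)} = - \frac{4}{3} + \frac{1}{w - 49} = - \frac{4}{3} + \frac{1}{-49 + w}$)
$U{\left(h,S \right)} = S + S^{2}$ ($U{\left(h,S \right)} = S^{2} + S = S + S^{2}$)
$o{\left(168,\frac{U{\left(-8,-5 \right)}}{-179} \right)} - m{\left(-47,139 \right)} = \left(168 + 2 \frac{\left(-5\right) \left(1 - 5\right)}{-179}\right) - \frac{199 - 556}{3 \left(-49 + 139\right)} = \left(168 + 2 \left(-5\right) \left(-4\right) \left(- \frac{1}{179}\right)\right) - \frac{199 - 556}{3 \cdot 90} = \left(168 + 2 \cdot 20 \left(- \frac{1}{179}\right)\right) - \frac{1}{3} \cdot \frac{1}{90} \left(-357\right) = \left(168 + 2 \left(- \frac{20}{179}\right)\right) - - \frac{119}{90} = \left(168 - \frac{40}{179}\right) + \frac{119}{90} = \frac{30032}{179} + \frac{119}{90} = \frac{2724181}{16110}$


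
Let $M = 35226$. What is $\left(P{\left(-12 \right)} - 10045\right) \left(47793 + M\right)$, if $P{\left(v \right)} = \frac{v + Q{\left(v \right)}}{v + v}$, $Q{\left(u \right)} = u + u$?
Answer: $- \frac{1667602653}{2} \approx -8.338 \cdot 10^{8}$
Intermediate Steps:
$Q{\left(u \right)} = 2 u$
$P{\left(v \right)} = \frac{3}{2}$ ($P{\left(v \right)} = \frac{v + 2 v}{v + v} = \frac{3 v}{2 v} = 3 v \frac{1}{2 v} = \frac{3}{2}$)
$\left(P{\left(-12 \right)} - 10045\right) \left(47793 + M\right) = \left(\frac{3}{2} - 10045\right) \left(47793 + 35226\right) = \left(- \frac{20087}{2}\right) 83019 = - \frac{1667602653}{2}$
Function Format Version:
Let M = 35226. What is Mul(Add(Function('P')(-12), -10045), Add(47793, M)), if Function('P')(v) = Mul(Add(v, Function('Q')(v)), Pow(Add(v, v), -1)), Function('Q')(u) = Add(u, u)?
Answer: Rational(-1667602653, 2) ≈ -8.3380e+8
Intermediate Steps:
Function('Q')(u) = Mul(2, u)
Function('P')(v) = Rational(3, 2) (Function('P')(v) = Mul(Add(v, Mul(2, v)), Pow(Add(v, v), -1)) = Mul(Mul(3, v), Pow(Mul(2, v), -1)) = Mul(Mul(3, v), Mul(Rational(1, 2), Pow(v, -1))) = Rational(3, 2))
Mul(Add(Function('P')(-12), -10045), Add(47793, M)) = Mul(Add(Rational(3, 2), -10045), Add(47793, 35226)) = Mul(Rational(-20087, 2), 83019) = Rational(-1667602653, 2)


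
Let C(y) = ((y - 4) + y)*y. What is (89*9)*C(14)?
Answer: 269136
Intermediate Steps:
C(y) = y*(-4 + 2*y) (C(y) = ((-4 + y) + y)*y = (-4 + 2*y)*y = y*(-4 + 2*y))
(89*9)*C(14) = (89*9)*(2*14*(-2 + 14)) = 801*(2*14*12) = 801*336 = 269136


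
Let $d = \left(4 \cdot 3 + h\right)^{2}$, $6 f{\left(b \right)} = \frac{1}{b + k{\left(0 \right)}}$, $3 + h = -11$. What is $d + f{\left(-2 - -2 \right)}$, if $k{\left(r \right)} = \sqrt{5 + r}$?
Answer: $4 + \frac{\sqrt{5}}{30} \approx 4.0745$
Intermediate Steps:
$h = -14$ ($h = -3 - 11 = -14$)
$f{\left(b \right)} = \frac{1}{6 \left(b + \sqrt{5}\right)}$ ($f{\left(b \right)} = \frac{1}{6 \left(b + \sqrt{5 + 0}\right)} = \frac{1}{6 \left(b + \sqrt{5}\right)}$)
$d = 4$ ($d = \left(4 \cdot 3 - 14\right)^{2} = \left(12 - 14\right)^{2} = \left(-2\right)^{2} = 4$)
$d + f{\left(-2 - -2 \right)} = 4 + \frac{1}{6 \left(\left(-2 - -2\right) + \sqrt{5}\right)} = 4 + \frac{1}{6 \left(\left(-2 + 2\right) + \sqrt{5}\right)} = 4 + \frac{1}{6 \left(0 + \sqrt{5}\right)} = 4 + \frac{1}{6 \sqrt{5}} = 4 + \frac{\frac{1}{5} \sqrt{5}}{6} = 4 + \frac{\sqrt{5}}{30}$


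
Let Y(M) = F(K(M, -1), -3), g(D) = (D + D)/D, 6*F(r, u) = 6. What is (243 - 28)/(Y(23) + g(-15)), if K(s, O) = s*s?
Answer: 215/3 ≈ 71.667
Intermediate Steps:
K(s, O) = s²
F(r, u) = 1 (F(r, u) = (⅙)*6 = 1)
g(D) = 2 (g(D) = (2*D)/D = 2)
Y(M) = 1
(243 - 28)/(Y(23) + g(-15)) = (243 - 28)/(1 + 2) = 215/3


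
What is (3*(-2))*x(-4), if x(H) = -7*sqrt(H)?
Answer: 84*I ≈ 84.0*I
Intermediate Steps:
(3*(-2))*x(-4) = (3*(-2))*(-14*I) = -(-42)*2*I = -(-84)*I = 84*I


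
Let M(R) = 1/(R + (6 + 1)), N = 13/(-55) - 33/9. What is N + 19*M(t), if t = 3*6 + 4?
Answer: -15541/4785 ≈ -3.2479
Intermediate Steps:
t = 22 (t = 18 + 4 = 22)
N = -644/165 (N = 13*(-1/55) - 33*⅑ = -13/55 - 11/3 = -644/165 ≈ -3.9030)
M(R) = 1/(7 + R) (M(R) = 1/(R + 7) = 1/(7 + R))
N + 19*M(t) = -644/165 + 19/(7 + 22) = -644/165 + 19/29 = -15541/4785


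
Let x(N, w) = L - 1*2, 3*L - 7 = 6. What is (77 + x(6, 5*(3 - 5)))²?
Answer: 56644/9 ≈ 6293.8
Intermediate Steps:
L = 13/3 (L = 7/3 + (⅓)*6 = 7/3 + 2 = 13/3 ≈ 4.3333)
x(N, w) = 7/3 (x(N, w) = 13/3 - 1*2 = 13/3 - 2 = 7/3)
(77 + x(6, 5*(3 - 5)))² = (77 + 7/3)² = (238/3)² = 56644/9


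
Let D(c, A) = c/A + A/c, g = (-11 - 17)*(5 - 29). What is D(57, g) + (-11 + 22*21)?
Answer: 1969993/4256 ≈ 462.87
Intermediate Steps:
g = 672 (g = -28*(-24) = 672)
D(c, A) = A/c + c/A
D(57, g) + (-11 + 22*21) = (672/57 + 57/672) + (-11 + 22*21) = (672*(1/57) + 57*(1/672)) + (-11 + 462) = (224/19 + 19/224) + 451 = 50537/4256 + 451 = 1969993/4256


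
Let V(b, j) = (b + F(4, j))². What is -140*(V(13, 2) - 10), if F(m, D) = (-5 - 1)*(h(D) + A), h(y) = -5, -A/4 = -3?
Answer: -116340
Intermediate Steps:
A = 12 (A = -4*(-3) = 12)
F(m, D) = -42 (F(m, D) = (-5 - 1)*(-5 + 12) = -6*7 = -42)
V(b, j) = (-42 + b)² (V(b, j) = (b - 42)² = (-42 + b)²)
-140*(V(13, 2) - 10) = -140*((-42 + 13)² - 10) = -140*((-29)² - 10) = -140*(841 - 10) = -140*831 = -116340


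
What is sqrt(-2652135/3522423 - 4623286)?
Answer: I*sqrt(6373695886894477311)/1174141 ≈ 2150.2*I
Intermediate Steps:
sqrt(-2652135/3522423 - 4623286) = sqrt(-2652135*1/3522423 - 4623286) = sqrt(-884045/1174141 - 4623286) = sqrt(-5428390531371/1174141) = I*sqrt(6373695886894477311)/1174141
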